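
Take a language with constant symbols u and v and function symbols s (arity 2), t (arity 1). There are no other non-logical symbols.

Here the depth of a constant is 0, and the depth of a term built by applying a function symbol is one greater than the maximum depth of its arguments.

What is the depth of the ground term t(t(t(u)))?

depth(t(u)) = 1 + depth(u) = 1 + 0 = 1
depth(t(t(u))) = 1 + depth(t(u)) = 1 + 1 = 2
depth(t(t(t(u)))) = 1 + depth(t(t(u))) = 1 + 2 = 3

3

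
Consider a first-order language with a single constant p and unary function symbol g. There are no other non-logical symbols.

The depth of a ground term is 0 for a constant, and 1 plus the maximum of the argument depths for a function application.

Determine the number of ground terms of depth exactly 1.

1

Let N_k = |{terms of depth ≤ k}|. Then N_0 = 1 and N_k = 1 + N_{k-1} for k ≥ 1 (one summand per function symbol, arity giving the exponent).
N_0 = 1
N_1 = 1 + 1 = 2
Terms of depth exactly 1: N_1 − N_0 = 2 − 1 = 1.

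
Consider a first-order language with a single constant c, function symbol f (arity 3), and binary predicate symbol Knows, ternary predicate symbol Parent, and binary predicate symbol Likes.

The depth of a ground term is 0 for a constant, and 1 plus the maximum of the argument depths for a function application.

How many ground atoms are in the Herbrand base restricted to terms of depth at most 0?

First count ground terms of depth ≤ 0.
If N_k denotes the number of depth-≤k ground terms, the 1 constant gives N_0 = 1, and each function symbol of arity r contributes N_{k-1}^r new terms at level k: N_k = 1 + N_{k-1}^3.
N_0 = 1
Explicitly: c.
So |H| = 1.
For each predicate symbol, the number of ground atoms is |H| raised to its arity; summing:
  Knows: 1^2 = 1;  Parent: 1^3 = 1;  Likes: 1^2 = 1
Total ground atoms: 1 + 1 + 1 = 3.

3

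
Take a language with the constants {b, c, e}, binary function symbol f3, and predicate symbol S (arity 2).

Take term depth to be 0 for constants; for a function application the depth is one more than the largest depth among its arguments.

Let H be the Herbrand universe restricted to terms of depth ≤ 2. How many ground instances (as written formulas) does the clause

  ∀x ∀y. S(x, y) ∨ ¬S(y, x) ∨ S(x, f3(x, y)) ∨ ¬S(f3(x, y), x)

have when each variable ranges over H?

Ground terms of depth ≤ 2:
  Let N_k = |{terms of depth ≤ k}|. Then N_0 = 3 and N_k = 3 + N_{k-1}^2 for k ≥ 1 (one summand per function symbol, arity giving the exponent).
  N_0 = 3
  N_1 = 3 + 3^2 = 12
  N_2 = 3 + 12^2 = 147
So there are 147 ground terms available for substitution.
The body mentions every one of the 2 quantified variables; since ground terms form a free algebra, no two substitutions collapse to the same formula.
Number of ground instances = 147^2 = 21609.

21609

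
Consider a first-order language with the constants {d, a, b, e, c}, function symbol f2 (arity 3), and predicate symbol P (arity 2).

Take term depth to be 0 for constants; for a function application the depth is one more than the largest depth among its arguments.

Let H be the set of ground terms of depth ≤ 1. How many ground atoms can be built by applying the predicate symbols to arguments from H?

First count ground terms of depth ≤ 1.
If N_k denotes the number of depth-≤k ground terms, the 5 constants give N_0 = 5, and each function symbol of arity r contributes N_{k-1}^r new terms at level k: N_k = 5 + N_{k-1}^3.
N_0 = 5
N_1 = 5 + 5^3 = 130
So |H| = 130.
A ground atom is a predicate applied to a tuple of terms from H, so the count is the sum over predicates of |H|^arity:
  P: 130^2 = 16900
Total ground atoms: 16900.

16900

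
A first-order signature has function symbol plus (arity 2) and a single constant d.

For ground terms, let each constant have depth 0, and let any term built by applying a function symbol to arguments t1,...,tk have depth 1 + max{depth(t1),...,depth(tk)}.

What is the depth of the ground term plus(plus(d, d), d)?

depth(plus(d, d)) = 1 + max(0, 0) = 1
depth(plus(plus(d, d), d)) = 1 + max(1, 0) = 2

2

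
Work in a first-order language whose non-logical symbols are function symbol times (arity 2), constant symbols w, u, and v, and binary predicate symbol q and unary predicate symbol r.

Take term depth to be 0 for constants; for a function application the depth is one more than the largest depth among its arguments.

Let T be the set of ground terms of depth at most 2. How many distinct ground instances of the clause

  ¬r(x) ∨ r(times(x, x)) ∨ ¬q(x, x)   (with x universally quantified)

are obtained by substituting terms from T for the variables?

Ground terms of depth ≤ 2:
  If N_k denotes the number of depth-≤k ground terms, the 3 constants give N_0 = 3, and each function symbol of arity r contributes N_{k-1}^r new terms at level k: N_k = 3 + N_{k-1}^2.
  N_0 = 3
  N_1 = 3 + 3^2 = 12
  N_2 = 3 + 12^2 = 147
So there are 147 ground terms available for substitution.
The body mentions the single quantified variable x; since ground terms form a free algebra, no two substitutions collapse to the same formula.
Number of ground instances = 147.

147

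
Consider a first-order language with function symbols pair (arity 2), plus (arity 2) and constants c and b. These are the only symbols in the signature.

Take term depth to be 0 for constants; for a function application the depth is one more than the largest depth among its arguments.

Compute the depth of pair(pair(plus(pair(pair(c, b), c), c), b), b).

depth(pair(c, b)) = 1 + max(0, 0) = 1
depth(pair(pair(c, b), c)) = 1 + max(1, 0) = 2
depth(plus(pair(pair(c, b), c), c)) = 1 + max(2, 0) = 3
depth(pair(plus(pair(pair(c, b), c), c), b)) = 1 + max(3, 0) = 4
depth(pair(pair(plus(pair(pair(c, b), c), c), b), b)) = 1 + max(4, 0) = 5

5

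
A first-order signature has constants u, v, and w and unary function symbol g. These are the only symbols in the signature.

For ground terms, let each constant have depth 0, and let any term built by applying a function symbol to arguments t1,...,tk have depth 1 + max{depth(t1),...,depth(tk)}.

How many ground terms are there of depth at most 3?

Let N_k count ground terms of depth at most k. Each non-constant term of depth ≤ k is some function symbol applied to depth-≤(k−1) arguments, giving N_k = 3 + N_{k-1}.
N_0 = 3
N_1 = 3 + 3 = 6
N_2 = 3 + 6 = 9
N_3 = 3 + 9 = 12

12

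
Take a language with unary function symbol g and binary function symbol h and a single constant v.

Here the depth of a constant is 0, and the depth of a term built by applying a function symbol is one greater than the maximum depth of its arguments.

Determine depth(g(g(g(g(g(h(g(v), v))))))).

depth(g(v)) = 1 + depth(v) = 1 + 0 = 1
depth(h(g(v), v)) = 1 + max(1, 0) = 2
depth(g(h(g(v), v))) = 1 + depth(h(g(v), v)) = 1 + 2 = 3
depth(g(g(h(g(v), v)))) = 1 + depth(g(h(g(v), v))) = 1 + 3 = 4
depth(g(g(g(h(g(v), v))))) = 1 + depth(g(g(h(g(v), v)))) = 1 + 4 = 5
depth(g(g(g(g(h(g(v), v)))))) = 1 + depth(g(g(g(h(g(v), v))))) = 1 + 5 = 6
depth(g(g(g(g(g(h(g(v), v))))))) = 1 + depth(g(g(g(g(h(g(v), v)))))) = 1 + 6 = 7

7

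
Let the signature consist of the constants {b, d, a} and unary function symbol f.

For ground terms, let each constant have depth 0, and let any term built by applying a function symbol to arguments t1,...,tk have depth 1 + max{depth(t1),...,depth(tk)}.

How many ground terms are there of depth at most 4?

15

Count level by level. With function symbols f/1, the terms of depth ≤ k are the 3 constants together with each function applied to depth-≤(k−1) tuples, so N_k = 3 + N_{k-1}.
N_0 = 3
N_1 = 3 + 3 = 6
N_2 = 3 + 6 = 9
N_3 = 3 + 9 = 12
N_4 = 3 + 12 = 15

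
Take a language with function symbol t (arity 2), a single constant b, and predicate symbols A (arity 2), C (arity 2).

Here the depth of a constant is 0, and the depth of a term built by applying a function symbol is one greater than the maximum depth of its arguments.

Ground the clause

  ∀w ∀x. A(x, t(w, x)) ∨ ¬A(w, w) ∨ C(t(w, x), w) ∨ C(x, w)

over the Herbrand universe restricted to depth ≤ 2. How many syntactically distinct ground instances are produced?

Ground terms of depth ≤ 2:
  If N_k denotes the number of depth-≤k ground terms, the 1 constant gives N_0 = 1, and each function symbol of arity r contributes N_{k-1}^r new terms at level k: N_k = 1 + N_{k-1}^2.
  N_0 = 1
  N_1 = 1 + 1^2 = 2
  N_2 = 1 + 2^2 = 5
So there are 5 ground terms available for substitution.
The body mentions every one of the 2 quantified variables; since ground terms form a free algebra, no two substitutions collapse to the same formula.
Number of ground instances = 5^2 = 25.

25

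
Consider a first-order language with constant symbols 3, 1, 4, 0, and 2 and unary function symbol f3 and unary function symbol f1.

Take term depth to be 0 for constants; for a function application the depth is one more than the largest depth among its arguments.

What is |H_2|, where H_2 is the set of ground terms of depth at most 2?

Write N_k for the number of ground terms of depth ≤ k. A term of depth ≤ k is either a constant or a function symbol applied to arguments of depth ≤ k−1, so N_k = 5 + N_{k-1} + N_{k-1}.
N_0 = 5
N_1 = 5 + 5 + 5 = 15
N_2 = 5 + 15 + 15 = 35

35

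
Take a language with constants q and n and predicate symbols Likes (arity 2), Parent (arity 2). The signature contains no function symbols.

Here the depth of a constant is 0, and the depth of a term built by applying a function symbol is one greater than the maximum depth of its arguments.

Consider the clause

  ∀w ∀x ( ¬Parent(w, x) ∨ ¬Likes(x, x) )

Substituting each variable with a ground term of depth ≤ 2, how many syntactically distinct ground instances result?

Ground terms of depth ≤ 2:
  With no function symbols every ground term is a constant, so there are exactly 2 ground terms at every depth bound.
  N_0 = 2
  N_1 = 2
  N_2 = 2
So there are 2 ground terms available for substitution.
Each of w, x ranges independently over the available ground terms, and distinct assignments produce distinct instances.
Number of ground instances = 2^2 = 4.

4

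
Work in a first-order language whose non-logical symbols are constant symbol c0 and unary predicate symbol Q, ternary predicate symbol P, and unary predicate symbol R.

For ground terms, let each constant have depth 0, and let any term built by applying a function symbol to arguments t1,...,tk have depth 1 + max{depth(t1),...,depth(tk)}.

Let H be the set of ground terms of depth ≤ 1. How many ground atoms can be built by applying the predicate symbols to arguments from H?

3

First count ground terms of depth ≤ 1.
With no function symbols every ground term is a constant, so there is exactly 1 ground term at every depth bound.
N_0 = 1
N_1 = 1
Explicitly: c0.
So |H| = 1.
Ground atoms are formed by filling each argument slot of a predicate with a term from H, so an r-ary predicate gives |H|^r atoms:
  Q: 1;  P: 1^3 = 1;  R: 1
Total ground atoms: 1 + 1 + 1 = 3.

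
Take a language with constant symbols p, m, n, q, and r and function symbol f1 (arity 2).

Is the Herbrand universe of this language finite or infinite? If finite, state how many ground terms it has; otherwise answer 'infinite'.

infinite

The signature has at least one function symbol (f1, arity 2) and at least one constant (p).
Iterating f1 gives infinitely many distinct ground terms: p, f1(p, p), f1(f1(p, p), f1(p, p)), ...
So the Herbrand universe is infinite.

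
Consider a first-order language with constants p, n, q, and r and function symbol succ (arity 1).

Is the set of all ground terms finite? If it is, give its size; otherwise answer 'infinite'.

infinite

The signature has at least one function symbol (succ, arity 1) and at least one constant (p).
Iterating succ gives infinitely many distinct ground terms: p, succ(p), succ(succ(p)), ...
So the Herbrand universe is infinite.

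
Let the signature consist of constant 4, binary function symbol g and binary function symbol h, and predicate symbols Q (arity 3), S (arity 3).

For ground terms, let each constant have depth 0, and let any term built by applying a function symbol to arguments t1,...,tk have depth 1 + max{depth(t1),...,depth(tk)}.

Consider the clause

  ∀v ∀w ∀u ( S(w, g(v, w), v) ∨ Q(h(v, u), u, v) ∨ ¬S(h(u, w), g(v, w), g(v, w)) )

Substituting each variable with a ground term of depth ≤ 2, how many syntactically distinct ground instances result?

6859

Ground terms of depth ≤ 2:
  Let N_k = |{terms of depth ≤ k}|. Then N_0 = 1 and N_k = 1 + N_{k-1}^2 + N_{k-1}^2 for k ≥ 1 (one summand per function symbol, arity giving the exponent).
  N_0 = 1
  N_1 = 1 + 1^2 + 1^2 = 3
  N_2 = 1 + 3^2 + 3^2 = 19
So there are 19 ground terms available for substitution.
Each of v, w, u ranges independently over the available ground terms, and distinct assignments produce distinct instances.
Number of ground instances = 19^3 = 6859.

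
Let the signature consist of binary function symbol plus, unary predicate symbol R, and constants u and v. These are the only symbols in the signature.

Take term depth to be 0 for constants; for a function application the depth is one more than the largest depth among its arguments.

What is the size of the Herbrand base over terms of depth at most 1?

First count ground terms of depth ≤ 1.
Count level by level. With function symbols plus/2, the terms of depth ≤ k are the 2 constants together with each function applied to depth-≤(k−1) tuples, so N_k = 2 + N_{k-1}^2.
N_0 = 2
N_1 = 2 + 2^2 = 6
So |H| = 6.
A ground atom is a predicate applied to a tuple of terms from H, so the count is the sum over predicates of |H|^arity:
  R: 6
Total ground atoms: 6.

6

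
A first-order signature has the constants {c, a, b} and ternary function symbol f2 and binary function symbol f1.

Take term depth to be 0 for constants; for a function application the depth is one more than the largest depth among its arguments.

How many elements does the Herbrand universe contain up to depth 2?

Count level by level. With function symbols f2/3, f1/2, the terms of depth ≤ k are the 3 constants together with each function applied to depth-≤(k−1) tuples, so N_k = 3 + N_{k-1}^3 + N_{k-1}^2.
N_0 = 3
N_1 = 3 + 3^3 + 3^2 = 39
N_2 = 3 + 39^3 + 39^2 = 60843

60843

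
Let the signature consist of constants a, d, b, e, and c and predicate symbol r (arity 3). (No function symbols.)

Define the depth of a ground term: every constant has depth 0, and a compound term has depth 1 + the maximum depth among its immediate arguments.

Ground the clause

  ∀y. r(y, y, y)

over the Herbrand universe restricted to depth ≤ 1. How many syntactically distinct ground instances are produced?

5

Ground terms of depth ≤ 1:
  With no function symbols every ground term is a constant, so there are exactly 5 ground terms at every depth bound.
  N_0 = 5
  N_1 = 5
  Explicitly: a, d, b, e, c.
So there are 5 ground terms available for substitution.
The variable y ranges independently over the available ground terms, and distinct assignments produce distinct instances.
Number of ground instances = 5.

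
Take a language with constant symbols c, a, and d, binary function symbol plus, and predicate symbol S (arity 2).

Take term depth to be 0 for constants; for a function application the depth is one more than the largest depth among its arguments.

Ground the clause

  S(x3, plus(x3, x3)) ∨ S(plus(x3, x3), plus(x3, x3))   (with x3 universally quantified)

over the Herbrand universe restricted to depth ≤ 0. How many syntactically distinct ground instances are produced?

3

Ground terms of depth ≤ 0:
  Count level by level. With function symbols plus/2, the terms of depth ≤ k are the 3 constants together with each function applied to depth-≤(k−1) tuples, so N_k = 3 + N_{k-1}^2.
  N_0 = 3
  Explicitly: c, a, d.
So there are 3 ground terms available for substitution.
The body mentions the single quantified variable x3; since ground terms form a free algebra, no two substitutions collapse to the same formula.
Number of ground instances = 3.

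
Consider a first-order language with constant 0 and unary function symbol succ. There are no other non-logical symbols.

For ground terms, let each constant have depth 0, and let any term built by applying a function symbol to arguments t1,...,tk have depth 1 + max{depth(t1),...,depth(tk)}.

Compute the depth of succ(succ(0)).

2

depth(succ(0)) = 1 + depth(0) = 1 + 0 = 1
depth(succ(succ(0))) = 1 + depth(succ(0)) = 1 + 1 = 2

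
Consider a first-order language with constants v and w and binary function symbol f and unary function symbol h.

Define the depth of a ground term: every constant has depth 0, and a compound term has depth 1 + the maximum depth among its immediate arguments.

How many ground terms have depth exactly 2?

Count level by level. With function symbols f/2, h/1, the terms of depth ≤ k are the 2 constants together with each function applied to depth-≤(k−1) tuples, so N_k = 2 + N_{k-1}^2 + N_{k-1}.
N_0 = 2
N_1 = 2 + 2^2 + 2 = 8
N_2 = 2 + 8^2 + 8 = 74
Terms of depth exactly 2: N_2 − N_1 = 74 − 8 = 66.

66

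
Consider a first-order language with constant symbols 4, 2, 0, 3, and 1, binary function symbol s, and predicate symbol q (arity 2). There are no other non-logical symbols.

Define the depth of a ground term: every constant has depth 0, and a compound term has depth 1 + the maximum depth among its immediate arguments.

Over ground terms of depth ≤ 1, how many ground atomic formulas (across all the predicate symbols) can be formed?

900

First count ground terms of depth ≤ 1.
Write N_k for the number of ground terms of depth ≤ k. A term of depth ≤ k is either a constant or a function symbol applied to arguments of depth ≤ k−1, so N_k = 5 + N_{k-1}^2.
N_0 = 5
N_1 = 5 + 5^2 = 30
So |H| = 30.
For each predicate symbol, the number of ground atoms is |H| raised to its arity; summing:
  q: 30^2 = 900
Total ground atoms: 900.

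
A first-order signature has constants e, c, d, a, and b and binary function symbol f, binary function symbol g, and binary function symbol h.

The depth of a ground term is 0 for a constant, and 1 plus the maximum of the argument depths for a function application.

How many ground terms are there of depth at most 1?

80

Let N_k count ground terms of depth at most k. Each non-constant term of depth ≤ k is some function symbol applied to depth-≤(k−1) arguments, giving N_k = 5 + N_{k-1}^2 + N_{k-1}^2 + N_{k-1}^2.
N_0 = 5
N_1 = 5 + 5^2 + 5^2 + 5^2 = 80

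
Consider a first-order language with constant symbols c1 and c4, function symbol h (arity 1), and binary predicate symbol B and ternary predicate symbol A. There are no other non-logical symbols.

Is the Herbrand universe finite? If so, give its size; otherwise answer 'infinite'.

The signature has at least one function symbol (h, arity 1) and at least one constant (c1).
Iterating h gives infinitely many distinct ground terms: c1, h(c1), h(h(c1)), ...
So the Herbrand universe is infinite.

infinite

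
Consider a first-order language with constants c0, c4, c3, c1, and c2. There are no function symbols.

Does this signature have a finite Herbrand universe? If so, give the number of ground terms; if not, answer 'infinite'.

5

There are no function symbols, so every ground term is one of the 5 constants.
The Herbrand universe is {c0, c4, c3, c1, c2}, which is finite with 5 elements.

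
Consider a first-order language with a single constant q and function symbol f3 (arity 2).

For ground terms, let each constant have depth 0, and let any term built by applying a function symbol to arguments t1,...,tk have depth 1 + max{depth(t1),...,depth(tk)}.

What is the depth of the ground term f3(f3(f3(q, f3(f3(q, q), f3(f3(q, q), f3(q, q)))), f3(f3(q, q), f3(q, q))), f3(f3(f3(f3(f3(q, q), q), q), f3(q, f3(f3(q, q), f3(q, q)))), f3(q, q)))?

6

depth(f3(q, q)) = 1 + max(0, 0) = 1
depth(f3(f3(q, q), f3(q, q))) = 1 + max(1, 1) = 2
depth(f3(f3(q, q), f3(f3(q, q), f3(q, q)))) = 1 + max(1, 2) = 3
depth(f3(q, f3(f3(q, q), f3(f3(q, q), f3(q, q))))) = 1 + max(0, 3) = 4
depth(f3(f3(q, f3(f3(q, q), f3(f3(q, q), f3(q, q)))), f3(f3(q, q), f3(q, q)))) = 1 + max(4, 2) = 5
depth(f3(f3(q, q), q)) = 1 + max(1, 0) = 2
depth(f3(f3(f3(q, q), q), q)) = 1 + max(2, 0) = 3
depth(f3(q, f3(f3(q, q), f3(q, q)))) = 1 + max(0, 2) = 3
depth(f3(f3(f3(f3(q, q), q), q), f3(q, f3(f3(q, q), f3(q, q))))) = 1 + max(3, 3) = 4
depth(f3(f3(f3(f3(f3(q, q), q), q), f3(q, f3(f3(q, q), f3(q, q)))), f3(q, q))) = 1 + max(4, 1) = 5
depth(f3(f3(f3(q, f3(f3(q, q), f3(f3(q, q), f3(q, q)))), f3(f3(q, q), f3(q, q))), f3(f3(f3(f3(f3(q, q), q), q), f3(q, f3(f3(q, q), f3(q, q)))), f3(q, q)))) = 1 + max(5, 5) = 6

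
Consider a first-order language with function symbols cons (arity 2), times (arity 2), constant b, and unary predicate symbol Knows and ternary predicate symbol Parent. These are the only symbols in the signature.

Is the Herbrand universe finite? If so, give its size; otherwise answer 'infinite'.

The signature has at least one function symbol (cons, arity 2) and at least one constant (b).
Iterating cons gives infinitely many distinct ground terms: b, cons(b, b), cons(cons(b, b), cons(b, b)), ...
So the Herbrand universe is infinite.

infinite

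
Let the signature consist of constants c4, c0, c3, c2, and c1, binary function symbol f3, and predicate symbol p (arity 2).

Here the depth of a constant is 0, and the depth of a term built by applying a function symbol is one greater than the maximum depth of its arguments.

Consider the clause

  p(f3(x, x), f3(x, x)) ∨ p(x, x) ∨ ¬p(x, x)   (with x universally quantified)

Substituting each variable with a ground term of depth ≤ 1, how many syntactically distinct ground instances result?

30

Ground terms of depth ≤ 1:
  Count level by level. With function symbols f3/2, the terms of depth ≤ k are the 5 constants together with each function applied to depth-≤(k−1) tuples, so N_k = 5 + N_{k-1}^2.
  N_0 = 5
  N_1 = 5 + 5^2 = 30
So there are 30 ground terms available for substitution.
There is 1 variable to instantiate (x),  occurring in at least one literal, so different choices give different ground instances.
Number of ground instances = 30.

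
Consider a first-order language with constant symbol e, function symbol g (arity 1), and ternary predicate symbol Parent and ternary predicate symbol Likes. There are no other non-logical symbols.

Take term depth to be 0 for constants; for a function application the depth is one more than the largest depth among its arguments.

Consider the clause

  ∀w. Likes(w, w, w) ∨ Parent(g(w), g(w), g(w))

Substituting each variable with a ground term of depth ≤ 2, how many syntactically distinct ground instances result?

3

Ground terms of depth ≤ 2:
  Write N_k for the number of ground terms of depth ≤ k. A term of depth ≤ k is either a constant or a function symbol applied to arguments of depth ≤ k−1, so N_k = 1 + N_{k-1}.
  N_0 = 1
  N_1 = 1 + 1 = 2
  N_2 = 1 + 2 = 3
  Explicitly: e, g(e), g(g(e)).
So there are 3 ground terms available for substitution.
The clause has 1 distinct variable (w), which appears in the body. In the free term algebra distinct substitutions yield syntactically distinct ground instances.
Number of ground instances = 3.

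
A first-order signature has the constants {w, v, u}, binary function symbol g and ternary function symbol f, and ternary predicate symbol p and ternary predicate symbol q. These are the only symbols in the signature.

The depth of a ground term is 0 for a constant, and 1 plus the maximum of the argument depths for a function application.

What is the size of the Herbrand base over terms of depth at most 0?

First count ground terms of depth ≤ 0.
Write N_k for the number of ground terms of depth ≤ k. A term of depth ≤ k is either a constant or a function symbol applied to arguments of depth ≤ k−1, so N_k = 3 + N_{k-1}^2 + N_{k-1}^3.
N_0 = 3
Explicitly: w, v, u.
So |H| = 3.
Each predicate of arity r yields |H|^r ground atoms (one per choice of an r-tuple from H):
  p: 3^3 = 27;  q: 3^3 = 27
Total ground atoms: 27 + 27 = 54.

54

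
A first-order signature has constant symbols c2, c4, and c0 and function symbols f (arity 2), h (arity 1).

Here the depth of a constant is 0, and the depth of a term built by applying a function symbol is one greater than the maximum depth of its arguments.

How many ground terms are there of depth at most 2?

243

Let N_k = |{terms of depth ≤ k}|. Then N_0 = 3 and N_k = 3 + N_{k-1}^2 + N_{k-1} for k ≥ 1 (one summand per function symbol, arity giving the exponent).
N_0 = 3
N_1 = 3 + 3^2 + 3 = 15
N_2 = 3 + 15^2 + 15 = 243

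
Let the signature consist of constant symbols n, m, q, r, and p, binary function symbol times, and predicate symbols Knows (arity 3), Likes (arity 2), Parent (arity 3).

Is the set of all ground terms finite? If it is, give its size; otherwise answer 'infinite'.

The signature has at least one function symbol (times, arity 2) and at least one constant (n).
Iterating times gives infinitely many distinct ground terms: n, times(n, n), times(times(n, n), times(n, n)), ...
So the Herbrand universe is infinite.

infinite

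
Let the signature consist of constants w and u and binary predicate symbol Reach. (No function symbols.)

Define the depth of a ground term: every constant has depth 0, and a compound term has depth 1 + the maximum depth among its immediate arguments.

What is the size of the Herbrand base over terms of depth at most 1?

First count ground terms of depth ≤ 1.
With no function symbols every ground term is a constant, so there are exactly 2 ground terms at every depth bound.
N_0 = 2
N_1 = 2
Explicitly: w, u.
So |H| = 2.
Each predicate of arity r yields |H|^r ground atoms (one per choice of an r-tuple from H):
  Reach: 2^2 = 4
Total ground atoms: 4.

4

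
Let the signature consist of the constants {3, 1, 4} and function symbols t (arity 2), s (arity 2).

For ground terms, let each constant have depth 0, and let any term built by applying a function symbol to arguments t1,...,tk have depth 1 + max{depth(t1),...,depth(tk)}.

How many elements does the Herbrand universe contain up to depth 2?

885

Count level by level. With function symbols t/2, s/2, the terms of depth ≤ k are the 3 constants together with each function applied to depth-≤(k−1) tuples, so N_k = 3 + N_{k-1}^2 + N_{k-1}^2.
N_0 = 3
N_1 = 3 + 3^2 + 3^2 = 21
N_2 = 3 + 21^2 + 21^2 = 885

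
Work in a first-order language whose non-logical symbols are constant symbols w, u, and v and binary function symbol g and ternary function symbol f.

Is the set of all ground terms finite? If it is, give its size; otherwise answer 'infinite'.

infinite

The signature has at least one function symbol (g, arity 2) and at least one constant (w).
Iterating g gives infinitely many distinct ground terms: w, g(w, w), g(g(w, w), g(w, w)), ...
So the Herbrand universe is infinite.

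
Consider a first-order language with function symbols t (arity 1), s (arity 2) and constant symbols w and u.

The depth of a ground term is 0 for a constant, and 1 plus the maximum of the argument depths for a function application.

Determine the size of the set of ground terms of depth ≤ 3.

5552

If N_k denotes the number of depth-≤k ground terms, the 2 constants give N_0 = 2, and each function symbol of arity r contributes N_{k-1}^r new terms at level k: N_k = 2 + N_{k-1} + N_{k-1}^2.
N_0 = 2
N_1 = 2 + 2 + 2^2 = 8
N_2 = 2 + 8 + 8^2 = 74
N_3 = 2 + 74 + 74^2 = 5552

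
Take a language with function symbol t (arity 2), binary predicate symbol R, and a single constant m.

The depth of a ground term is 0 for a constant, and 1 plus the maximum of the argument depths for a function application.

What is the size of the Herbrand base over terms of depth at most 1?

4

First count ground terms of depth ≤ 1.
Count level by level. With function symbols t/2, the terms of depth ≤ k are the 1 constant together with each function applied to depth-≤(k−1) tuples, so N_k = 1 + N_{k-1}^2.
N_0 = 1
N_1 = 1 + 1^2 = 2
So |H| = 2.
For each predicate symbol, the number of ground atoms is |H| raised to its arity; summing:
  R: 2^2 = 4
Total ground atoms: 4.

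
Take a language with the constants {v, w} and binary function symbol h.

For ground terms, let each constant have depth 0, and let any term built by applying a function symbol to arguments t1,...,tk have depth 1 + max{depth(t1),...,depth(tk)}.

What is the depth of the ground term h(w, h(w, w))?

2

depth(h(w, w)) = 1 + max(0, 0) = 1
depth(h(w, h(w, w))) = 1 + max(0, 1) = 2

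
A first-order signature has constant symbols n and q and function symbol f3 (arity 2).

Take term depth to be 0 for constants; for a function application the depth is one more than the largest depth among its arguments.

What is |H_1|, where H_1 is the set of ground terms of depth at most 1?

Write N_k for the number of ground terms of depth ≤ k. A term of depth ≤ k is either a constant or a function symbol applied to arguments of depth ≤ k−1, so N_k = 2 + N_{k-1}^2.
N_0 = 2
N_1 = 2 + 2^2 = 6
Explicitly: n, q, f3(n, n), f3(n, q), f3(q, n), f3(q, q).

6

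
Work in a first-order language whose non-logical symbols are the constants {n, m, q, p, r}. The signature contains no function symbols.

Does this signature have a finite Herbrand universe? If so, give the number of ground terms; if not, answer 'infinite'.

5

There are no function symbols, so every ground term is one of the 5 constants.
The Herbrand universe is {n, m, q, p, r}, which is finite with 5 elements.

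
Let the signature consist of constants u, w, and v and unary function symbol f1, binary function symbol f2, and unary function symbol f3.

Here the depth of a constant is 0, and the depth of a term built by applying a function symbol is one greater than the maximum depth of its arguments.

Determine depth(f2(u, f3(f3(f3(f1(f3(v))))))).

depth(f3(v)) = 1 + depth(v) = 1 + 0 = 1
depth(f1(f3(v))) = 1 + depth(f3(v)) = 1 + 1 = 2
depth(f3(f1(f3(v)))) = 1 + depth(f1(f3(v))) = 1 + 2 = 3
depth(f3(f3(f1(f3(v))))) = 1 + depth(f3(f1(f3(v)))) = 1 + 3 = 4
depth(f3(f3(f3(f1(f3(v)))))) = 1 + depth(f3(f3(f1(f3(v))))) = 1 + 4 = 5
depth(f2(u, f3(f3(f3(f1(f3(v))))))) = 1 + max(0, 5) = 6

6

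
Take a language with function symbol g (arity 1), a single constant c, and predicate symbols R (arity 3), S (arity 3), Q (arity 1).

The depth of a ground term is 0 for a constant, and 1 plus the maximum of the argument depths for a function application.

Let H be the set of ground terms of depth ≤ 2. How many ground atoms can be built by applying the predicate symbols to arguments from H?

57

First count ground terms of depth ≤ 2.
If N_k denotes the number of depth-≤k ground terms, the 1 constant gives N_0 = 1, and each function symbol of arity r contributes N_{k-1}^r new terms at level k: N_k = 1 + N_{k-1}.
N_0 = 1
N_1 = 1 + 1 = 2
N_2 = 1 + 2 = 3
Explicitly: c, g(c), g(g(c)).
So |H| = 3.
Each predicate of arity r yields |H|^r ground atoms (one per choice of an r-tuple from H):
  R: 3^3 = 27;  S: 3^3 = 27;  Q: 3
Total ground atoms: 27 + 27 + 3 = 57.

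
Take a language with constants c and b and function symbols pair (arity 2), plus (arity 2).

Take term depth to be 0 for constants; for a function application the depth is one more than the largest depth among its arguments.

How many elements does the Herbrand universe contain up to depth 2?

202

If N_k denotes the number of depth-≤k ground terms, the 2 constants give N_0 = 2, and each function symbol of arity r contributes N_{k-1}^r new terms at level k: N_k = 2 + N_{k-1}^2 + N_{k-1}^2.
N_0 = 2
N_1 = 2 + 2^2 + 2^2 = 10
N_2 = 2 + 10^2 + 10^2 = 202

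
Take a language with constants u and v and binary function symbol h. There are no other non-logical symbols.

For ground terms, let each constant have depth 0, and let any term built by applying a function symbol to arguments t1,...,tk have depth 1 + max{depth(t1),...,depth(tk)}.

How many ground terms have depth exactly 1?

4

Let N_k = |{terms of depth ≤ k}|. Then N_0 = 2 and N_k = 2 + N_{k-1}^2 for k ≥ 1 (one summand per function symbol, arity giving the exponent).
N_0 = 2
N_1 = 2 + 2^2 = 6
Terms of depth exactly 1: N_1 − N_0 = 6 − 2 = 4.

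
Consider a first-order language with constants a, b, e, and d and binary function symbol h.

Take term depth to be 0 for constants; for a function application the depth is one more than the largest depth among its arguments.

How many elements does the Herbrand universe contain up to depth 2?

Write N_k for the number of ground terms of depth ≤ k. A term of depth ≤ k is either a constant or a function symbol applied to arguments of depth ≤ k−1, so N_k = 4 + N_{k-1}^2.
N_0 = 4
N_1 = 4 + 4^2 = 20
N_2 = 4 + 20^2 = 404

404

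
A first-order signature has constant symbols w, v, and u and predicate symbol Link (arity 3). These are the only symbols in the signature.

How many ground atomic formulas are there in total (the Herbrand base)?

With no function symbols, the Herbrand universe is just the 3 constants.
Ground atoms per predicate: Link: 3^3 = 27.
Herbrand base size = 27 = 27.

27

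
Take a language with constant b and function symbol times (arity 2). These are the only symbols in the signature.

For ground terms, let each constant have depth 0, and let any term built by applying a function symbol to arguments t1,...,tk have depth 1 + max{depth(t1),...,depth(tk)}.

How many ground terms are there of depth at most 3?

Let N_k count ground terms of depth at most k. Each non-constant term of depth ≤ k is some function symbol applied to depth-≤(k−1) arguments, giving N_k = 1 + N_{k-1}^2.
N_0 = 1
N_1 = 1 + 1^2 = 2
N_2 = 1 + 2^2 = 5
N_3 = 1 + 5^2 = 26

26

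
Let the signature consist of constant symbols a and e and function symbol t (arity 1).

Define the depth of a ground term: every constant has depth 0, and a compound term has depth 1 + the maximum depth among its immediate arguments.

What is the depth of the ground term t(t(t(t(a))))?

4

depth(t(a)) = 1 + depth(a) = 1 + 0 = 1
depth(t(t(a))) = 1 + depth(t(a)) = 1 + 1 = 2
depth(t(t(t(a)))) = 1 + depth(t(t(a))) = 1 + 2 = 3
depth(t(t(t(t(a))))) = 1 + depth(t(t(t(a)))) = 1 + 3 = 4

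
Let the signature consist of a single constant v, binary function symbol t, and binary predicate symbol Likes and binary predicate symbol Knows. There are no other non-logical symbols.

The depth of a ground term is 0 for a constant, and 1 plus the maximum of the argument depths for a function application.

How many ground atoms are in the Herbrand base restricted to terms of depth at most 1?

First count ground terms of depth ≤ 1.
Let N_k count ground terms of depth at most k. Each non-constant term of depth ≤ k is some function symbol applied to depth-≤(k−1) arguments, giving N_k = 1 + N_{k-1}^2.
N_0 = 1
N_1 = 1 + 1^2 = 2
Explicitly: v, t(v, v).
So |H| = 2.
A ground atom is a predicate applied to a tuple of terms from H, so the count is the sum over predicates of |H|^arity:
  Likes: 2^2 = 4;  Knows: 2^2 = 4
Total ground atoms: 4 + 4 = 8.

8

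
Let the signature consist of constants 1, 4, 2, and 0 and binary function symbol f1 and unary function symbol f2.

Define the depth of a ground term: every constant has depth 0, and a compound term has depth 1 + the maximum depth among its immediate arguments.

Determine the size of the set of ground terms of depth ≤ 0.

4

Write N_k for the number of ground terms of depth ≤ k. A term of depth ≤ k is either a constant or a function symbol applied to arguments of depth ≤ k−1, so N_k = 4 + N_{k-1}^2 + N_{k-1}.
N_0 = 4
Explicitly: 1, 4, 2, 0.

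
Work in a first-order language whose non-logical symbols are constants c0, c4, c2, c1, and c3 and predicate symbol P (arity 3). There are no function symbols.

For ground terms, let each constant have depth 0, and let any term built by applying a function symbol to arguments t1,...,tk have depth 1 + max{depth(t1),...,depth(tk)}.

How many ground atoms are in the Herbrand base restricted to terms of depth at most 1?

First count ground terms of depth ≤ 1.
With no function symbols every ground term is a constant, so there are exactly 5 ground terms at every depth bound.
N_0 = 5
N_1 = 5
Explicitly: c0, c4, c2, c1, c3.
So |H| = 5.
Ground atoms are formed by filling each argument slot of a predicate with a term from H, so an r-ary predicate gives |H|^r atoms:
  P: 5^3 = 125
Total ground atoms: 125.

125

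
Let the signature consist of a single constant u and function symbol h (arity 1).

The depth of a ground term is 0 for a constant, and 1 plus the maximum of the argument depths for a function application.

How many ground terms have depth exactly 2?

1

Count level by level. With function symbols h/1, the terms of depth ≤ k are the 1 constant together with each function applied to depth-≤(k−1) tuples, so N_k = 1 + N_{k-1}.
N_0 = 1
N_1 = 1 + 1 = 2
N_2 = 1 + 2 = 3
Terms of depth exactly 2: N_2 − N_1 = 3 − 2 = 1.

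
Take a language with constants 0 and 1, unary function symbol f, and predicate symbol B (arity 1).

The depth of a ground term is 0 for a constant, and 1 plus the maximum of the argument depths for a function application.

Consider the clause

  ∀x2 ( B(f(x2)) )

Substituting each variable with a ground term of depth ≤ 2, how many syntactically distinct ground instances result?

Ground terms of depth ≤ 2:
  Let N_k = |{terms of depth ≤ k}|. Then N_0 = 2 and N_k = 2 + N_{k-1} for k ≥ 1 (one summand per function symbol, arity giving the exponent).
  N_0 = 2
  N_1 = 2 + 2 = 4
  N_2 = 2 + 4 = 6
  Explicitly: 0, 1, f(0), f(1), f(f(0)), f(f(1)).
So there are 6 ground terms available for substitution.
The body mentions the single quantified variable x2; since ground terms form a free algebra, no two substitutions collapse to the same formula.
Number of ground instances = 6.

6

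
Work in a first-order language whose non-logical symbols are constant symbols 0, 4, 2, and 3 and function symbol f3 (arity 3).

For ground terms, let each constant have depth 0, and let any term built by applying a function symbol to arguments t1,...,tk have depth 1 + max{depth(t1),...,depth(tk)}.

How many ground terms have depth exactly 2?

314368

Let N_k count ground terms of depth at most k. Each non-constant term of depth ≤ k is some function symbol applied to depth-≤(k−1) arguments, giving N_k = 4 + N_{k-1}^3.
N_0 = 4
N_1 = 4 + 4^3 = 68
N_2 = 4 + 68^3 = 314436
Terms of depth exactly 2: N_2 − N_1 = 314436 − 68 = 314368.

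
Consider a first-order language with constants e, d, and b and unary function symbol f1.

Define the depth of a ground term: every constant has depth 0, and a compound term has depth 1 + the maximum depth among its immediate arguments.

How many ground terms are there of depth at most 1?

6

If N_k denotes the number of depth-≤k ground terms, the 3 constants give N_0 = 3, and each function symbol of arity r contributes N_{k-1}^r new terms at level k: N_k = 3 + N_{k-1}.
N_0 = 3
N_1 = 3 + 3 = 6
Explicitly: e, d, b, f1(e), f1(d), f1(b).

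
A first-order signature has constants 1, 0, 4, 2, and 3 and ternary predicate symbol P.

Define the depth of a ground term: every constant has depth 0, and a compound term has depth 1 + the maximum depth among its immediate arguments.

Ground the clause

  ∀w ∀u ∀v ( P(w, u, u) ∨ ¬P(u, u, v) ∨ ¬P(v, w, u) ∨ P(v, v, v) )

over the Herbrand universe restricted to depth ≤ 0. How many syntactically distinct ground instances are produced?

125

Ground terms of depth ≤ 0:
  With no function symbols every ground term is a constant, so there are exactly 5 ground terms at every depth bound.
  N_0 = 5
  Explicitly: 1, 0, 4, 2, 3.
So there are 5 ground terms available for substitution.
Each of w, u, v ranges independently over the available ground terms, and distinct assignments produce distinct instances.
Number of ground instances = 5^3 = 125.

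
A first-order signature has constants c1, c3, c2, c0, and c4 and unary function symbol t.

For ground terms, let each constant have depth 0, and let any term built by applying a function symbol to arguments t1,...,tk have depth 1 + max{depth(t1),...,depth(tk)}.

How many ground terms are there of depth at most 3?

If N_k denotes the number of depth-≤k ground terms, the 5 constants give N_0 = 5, and each function symbol of arity r contributes N_{k-1}^r new terms at level k: N_k = 5 + N_{k-1}.
N_0 = 5
N_1 = 5 + 5 = 10
N_2 = 5 + 10 = 15
N_3 = 5 + 15 = 20

20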